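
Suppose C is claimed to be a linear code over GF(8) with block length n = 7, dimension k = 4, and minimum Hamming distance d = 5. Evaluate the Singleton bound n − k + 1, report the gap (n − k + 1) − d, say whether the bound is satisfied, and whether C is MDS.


Singleton RHS = n − k + 1 = 4, slack = -1, bound violated (no such code; not MDS).

Singleton bound: d ≤ n − k + 1.
Here n = 7, k = 4, so n − k + 1 = 4.
Given d = 5, check d ≤ 4: NO.
Slack = (n − k + 1) − d = -1.
The slack is negative: d = 5 exceeds n − k + 1 = 4 by 1, so the Singleton bound is violated and no linear [7, 4, 5]_8 code can exist. In particular it is not MDS (MDS requires d = n − k + 1 exactly).
Description: the claimed parameters are [7, 4, 5]_8; such a code would be impossible (violates the Singleton bound).


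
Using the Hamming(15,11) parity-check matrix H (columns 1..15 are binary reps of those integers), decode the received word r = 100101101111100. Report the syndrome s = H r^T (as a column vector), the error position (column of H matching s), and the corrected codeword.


s = (1, 1, 0, 1)^T, error position = 13, corrected codeword c = 100101101111000

Compute s = H r^T mod 2 one row at a time:
  s_1 = 0 + 1 + 1 + 1 + 1 + 1 + 0 + 0 = 5 ≡ 1 (mod 2).
  s_2 = 1 + 0 + 1 + 1 + 1 + 1 + 0 + 0 = 5 ≡ 1 (mod 2).
  s_3 = 0 + 0 + 1 + 1 + 1 + 1 + 0 + 0 = 4 ≡ 0 (mod 2).
  s_4 = 1 + 0 + 0 + 1 + 1 + 1 + 1 + 0 = 5 ≡ 1 (mod 2).
s = (1, 1, 0, 1)^T — this equals column 13 of H (binary 1101), so error is at position 13.
Correct: flip bit 13 of r = 100101101111100 to get c = 100101101111000.


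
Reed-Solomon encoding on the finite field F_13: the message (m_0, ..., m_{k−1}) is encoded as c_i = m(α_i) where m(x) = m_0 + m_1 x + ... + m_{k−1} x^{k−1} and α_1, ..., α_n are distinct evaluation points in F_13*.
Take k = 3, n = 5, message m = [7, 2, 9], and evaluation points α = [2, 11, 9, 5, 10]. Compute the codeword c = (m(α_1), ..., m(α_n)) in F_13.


c = [8, 0, 0, 8, 4]

Message polynomial: m(x) = 7 + 2·x + 9·x^2 (mod 13).
For each evaluation point α_i, compute m(α_i) mod 13:
  α_1 = 2: Horner steps 9 → 7 → 8, so m(2) = 8.
  α_2 = 11: Horner steps 9 → 10 → 0, so m(11) = 0.
  α_3 = 9: Horner steps 9 → 5 → 0, so m(9) = 0.
  α_4 = 5: Horner steps 9 → 8 → 8, so m(5) = 8.
  α_5 = 10: Horner steps 9 → 1 → 4, so m(10) = 4.
Codeword c = [8, 0, 0, 8, 4] ∈ F_13^5.


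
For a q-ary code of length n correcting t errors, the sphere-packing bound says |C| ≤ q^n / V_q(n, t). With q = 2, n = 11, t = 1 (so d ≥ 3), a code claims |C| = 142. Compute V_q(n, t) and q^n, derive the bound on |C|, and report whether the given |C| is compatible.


V_q(n, t) = 12, q^n = 2048, Hamming bound = 170, |C| = 142 ≤ bound (satisfied).

Step 1: Compute V_q(n, t) = Σ_{j=0}^1 C(n, j) (q−1)^j.
  j = 0: C(11,0)·(1)^0 = 1·1 = 1.
  j = 1: C(11,1)·(1)^1 = 11·1 = 11.
  V_q(n, t) = 1 + 11 = 12.
Step 2: q^n = 2^11 = 2048.
Step 3: Hamming bound ⌊q^n / V_q(n,t)⌋ = ⌊2048/12⌋ = 170.
Step 4: Compare |C| = 142 to 170: satisfied.
The claimed |C| lies below the Hamming bound.


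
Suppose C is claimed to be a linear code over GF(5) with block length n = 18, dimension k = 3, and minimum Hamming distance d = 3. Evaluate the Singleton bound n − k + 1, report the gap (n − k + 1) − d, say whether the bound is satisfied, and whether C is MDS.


Singleton RHS = n − k + 1 = 16, slack = 13, bound satisfied, not MDS.

Singleton bound: d ≤ n − k + 1.
Here n = 18, k = 3, so n − k + 1 = 16.
Given d = 3, check d ≤ 16: YES.
Slack = (n − k + 1) − d = 13.
The code is NOT MDS (slack = 13 > 0).
Description: the claimed parameters are [18, 3, 3]_5; such a code would be non-MDS.


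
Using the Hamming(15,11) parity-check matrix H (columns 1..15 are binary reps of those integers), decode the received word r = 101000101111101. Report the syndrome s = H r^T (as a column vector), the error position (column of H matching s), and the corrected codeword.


s = (0, 0, 1, 1)^T, error position = 3, corrected codeword c = 100000101111101

Compute s = H r^T mod 2 one row at a time:
  s_1 = 0 + 1 + 1 + 1 + 1 + 1 + 0 + 1 = 6 ≡ 0 (mod 2).
  s_2 = 0 + 0 + 0 + 1 + 1 + 1 + 0 + 1 = 4 ≡ 0 (mod 2).
  s_3 = 0 + 1 + 0 + 1 + 1 + 1 + 0 + 1 = 5 ≡ 1 (mod 2).
  s_4 = 1 + 1 + 0 + 1 + 1 + 1 + 1 + 1 = 7 ≡ 1 (mod 2).
s = (0, 0, 1, 1)^T — this equals column 3 of H (binary 0011), so error is at position 3.
Correct: flip bit 3 of r = 101000101111101 to get c = 100000101111101.


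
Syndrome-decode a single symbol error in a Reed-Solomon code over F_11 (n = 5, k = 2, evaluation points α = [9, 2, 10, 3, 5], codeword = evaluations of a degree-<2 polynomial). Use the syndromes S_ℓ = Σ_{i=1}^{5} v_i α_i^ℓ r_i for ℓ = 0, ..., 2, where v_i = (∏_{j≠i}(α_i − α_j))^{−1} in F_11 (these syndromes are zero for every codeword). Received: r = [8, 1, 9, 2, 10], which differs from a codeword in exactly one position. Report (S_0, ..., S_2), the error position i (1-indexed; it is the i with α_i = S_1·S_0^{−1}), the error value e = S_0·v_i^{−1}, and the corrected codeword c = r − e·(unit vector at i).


S = (5, 3, 4), error at position 5, error magnitude e = 6, c = [8, 1, 9, 2, 4].

Step 1: column multipliers v_i = (∏_{j≠i}(α_i − α_j))^{−1} mod 11.
  i = 1 (α = 9): (9−2)(9−10)(9−3)(9−5) = 7·(−1)·6·4 = −168 ≡ 8, so v_1 = 8^{−1} = 7 (mod 11).
  i = 2 (α = 2): (2−9)(2−10)(2−3)(2−5) = (−7)·(−8)·(−1)·(−3) = 168 ≡ 3, so v_2 = 3^{−1} = 4 (mod 11).
  i = 3 (α = 10): (10−9)(10−2)(10−3)(10−5) = 1·8·7·5 = 280 ≡ 5, so v_3 = 5^{−1} = 9 (mod 11).
  i = 4 (α = 3): (3−9)(3−2)(3−10)(3−5) = (−6)·1·(−7)·(−2) = −84 ≡ 4, so v_4 = 4^{−1} = 3 (mod 11).
  i = 5 (α = 5): (5−9)(5−2)(5−10)(5−3) = (−4)·3·(−5)·2 = 120 ≡ 10, so v_5 = 10^{−1} = 10 (mod 11).
  v = [7, 4, 9, 3, 10].
Step 2: syndromes of r = [8, 1, 9, 2, 10] (all sums mod 11).
  S_0 = Σ v_i r_i = 7·8 + 4·1 + 9·9 + 3·2 + 10·10 = 247 ≡ 5.
  S_1 = Σ v_i α_i r_i = 7·9·8 + 4·2·1 + 9·10·9 + 3·3·2 + 10·5·10 = 1840 ≡ 3.
  α_i^2 mod 11 = [4, 4, 1, 9, 3].
  S_2 = Σ v_i α_i^2 r_i = 7·4·8 + 4·4·1 + 9·1·9 + 3·9·2 + 10·3·10 = 675 ≡ 4.
  S = (5, 3, 4) ≠ 0, so r is not a codeword (an error is present).
Step 3: locate the error. For a single error e at position i, S_ℓ = v_i·e·α_i^ℓ, so α_err = S_1/S_0.
  S_0^{−1} = 5^{−1} = 9 (mod 11), so α_err = 3·9 = 27 ≡ 5 = α_5. Error position i = 5.
  Consistency check: S_2/S_1 = 4·4 = 16 ≡ 5 = α_err ✓ (single-error assumption holds).
Step 4: error magnitude e = S_0/v_5 = S_0·∏_{j≠5}(α_5 − α_j) = 5·10 = 50 ≡ 6 (mod 11).
Step 5: correct position 5: c_5 = r_5 − e = 10 − 6 ≡ 4 (mod 11). Hence c = [8, 1, 9, 2, 4].
  Check: interpolating c through the α_i gives m(x) = 10 + 1·x (degree < 2) with m(α_i) = c_i for every i, so c is indeed a codeword.


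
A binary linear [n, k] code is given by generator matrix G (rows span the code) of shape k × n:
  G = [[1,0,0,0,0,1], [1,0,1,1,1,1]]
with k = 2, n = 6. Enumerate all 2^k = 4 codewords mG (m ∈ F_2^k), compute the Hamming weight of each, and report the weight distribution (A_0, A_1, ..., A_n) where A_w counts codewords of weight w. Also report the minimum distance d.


Weight distribution: A_0 = 1, A_2 = 1, A_3 = 1, A_5 = 1. Minimum distance d = 2.

Enumerate all 2^2 = 4 messages m ∈ F_2^2.
For each, compute codeword c = mG in F_2^6, then tally its weight.
  m = 00 → c = 000000, weight = 0.
  m = 10 → c = 100001, weight = 2.
  m = 01 → c = 101111, weight = 5.
  m = 11 → c = 001110, weight = 3.
Tally weights:
  weight 0: 1 codewords.
  weight 2: 1 codewords.
  weight 3: 1 codewords.
  weight 5: 1 codewords.
Minimum distance d = smallest w > 0 with A_w > 0 = 2.
Sanity: Σ A_w = 4 = 2^2 = 4 ✓.


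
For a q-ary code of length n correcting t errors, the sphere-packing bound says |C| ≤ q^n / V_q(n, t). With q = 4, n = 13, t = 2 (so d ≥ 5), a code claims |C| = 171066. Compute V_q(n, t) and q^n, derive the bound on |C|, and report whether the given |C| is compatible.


V_q(n, t) = 742, q^n = 67108864, Hamming bound = 90443, |C| = 171066 > bound (violated).

Step 1: Compute V_q(n, t) = Σ_{j=0}^2 C(n, j) (q−1)^j.
  j = 0: C(13,0)·(3)^0 = 1·1 = 1.
  j = 1: C(13,1)·(3)^1 = 13·3 = 39.
  j = 2: C(13,2)·(3)^2 = 78·9 = 702.
  V_q(n, t) = 1 + 39 + 702 = 742.
Step 2: q^n = 4^13 = 67108864.
Step 3: Hamming bound ⌊q^n / V_q(n,t)⌋ = ⌊67108864/742⌋ = 90443.
Step 4: Compare |C| = 171066 to 90443: violated.
The claimed |C| lies above the Hamming bound, so no 4-ary code of length 13 with d ≥ 5 can have 171066 codewords.


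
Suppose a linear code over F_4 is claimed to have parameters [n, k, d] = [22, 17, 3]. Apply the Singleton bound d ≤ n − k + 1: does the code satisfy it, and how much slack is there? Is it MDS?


Singleton RHS = n − k + 1 = 6, slack = 3, bound satisfied, not MDS.

Singleton bound: d ≤ n − k + 1.
Here n = 22, k = 17, so n − k + 1 = 6.
Given d = 3, check d ≤ 6: YES.
Slack = (n − k + 1) − d = 3.
The code is NOT MDS (slack = 3 > 0).
Description: the claimed parameters are [22, 17, 3]_4; such a code would be non-MDS.


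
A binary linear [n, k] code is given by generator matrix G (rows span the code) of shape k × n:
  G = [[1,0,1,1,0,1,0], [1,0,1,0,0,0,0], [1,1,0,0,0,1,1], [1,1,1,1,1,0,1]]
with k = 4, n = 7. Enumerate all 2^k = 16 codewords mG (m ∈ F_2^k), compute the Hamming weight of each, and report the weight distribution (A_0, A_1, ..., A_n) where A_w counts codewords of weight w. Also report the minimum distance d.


Weight distribution: A_0 = 1, A_2 = 4, A_4 = 9, A_6 = 2. Minimum distance d = 2.

Enumerate all 2^4 = 16 messages m ∈ F_2^4.
For each, compute codeword c = mG in F_2^7, then tally its weight.
  m = 0000 → c = 0000000, weight = 0.
  m = 1000 → c = 1011010, weight = 4.
  m = 0100 → c = 1010000, weight = 2.
  m = 1100 → c = 0001010, weight = 2.
  m = 0010 → c = 1100011, weight = 4.
  m = 1010 → c = 0111001, weight = 4.
  m = 0110 → c = 0110011, weight = 4.
  m = 1110 → c = 1101001, weight = 4.
  m = 0001 → c = 1111101, weight = 6.
  m = 1001 → c = 0100111, weight = 4.
  m = 0101 → c = 0101101, weight = 4.
  m = 1101 → c = 1110111, weight = 6.
  m = 0011 → c = 0011110, weight = 4.
  m = 1011 → c = 1000100, weight = 2.
  m = 0111 → c = 1001110, weight = 4.
  m = 1111 → c = 0010100, weight = 2.
Tally weights:
  weight 0: 1 codewords.
  weight 2: 4 codewords.
  weight 4: 9 codewords.
  weight 6: 2 codewords.
Minimum distance d = smallest w > 0 with A_w > 0 = 2.
Sanity: Σ A_w = 16 = 2^4 = 16 ✓.


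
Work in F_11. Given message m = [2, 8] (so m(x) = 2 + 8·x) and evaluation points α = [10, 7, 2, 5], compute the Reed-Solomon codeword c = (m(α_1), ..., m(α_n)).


c = [5, 3, 7, 9]

Message polynomial: m(x) = 2 + 8·x (mod 11).
For each evaluation point α_i, compute m(α_i) mod 11:
  α_1 = 10: Horner steps 8 → 5, so m(10) = 5.
  α_2 = 7: Horner steps 8 → 3, so m(7) = 3.
  α_3 = 2: Horner steps 8 → 7, so m(2) = 7.
  α_4 = 5: Horner steps 8 → 9, so m(5) = 9.
Codeword c = [5, 3, 7, 9] ∈ F_11^4.


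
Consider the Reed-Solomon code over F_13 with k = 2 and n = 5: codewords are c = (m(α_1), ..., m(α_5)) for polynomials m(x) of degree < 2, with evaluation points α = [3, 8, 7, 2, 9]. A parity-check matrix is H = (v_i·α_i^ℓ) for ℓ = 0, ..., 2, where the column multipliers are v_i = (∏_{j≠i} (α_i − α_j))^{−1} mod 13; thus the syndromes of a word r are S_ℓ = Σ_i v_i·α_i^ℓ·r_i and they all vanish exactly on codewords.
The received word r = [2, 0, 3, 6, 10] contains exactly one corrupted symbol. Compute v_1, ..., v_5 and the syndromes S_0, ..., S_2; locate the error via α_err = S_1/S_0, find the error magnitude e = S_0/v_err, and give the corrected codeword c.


S = (7, 1, 2), error at position 4, error magnitude e = 1, c = [2, 0, 3, 5, 10].

Step 1: column multipliers v_i = (∏_{j≠i}(α_i − α_j))^{−1} mod 13.
  i = 1 (α = 3): (3−8)(3−7)(3−2)(3−9) = (−5)·(−4)·1·(−6) = −120 ≡ 10, so v_1 = 10^{−1} = 4 (mod 13).
  i = 2 (α = 8): (8−3)(8−7)(8−2)(8−9) = 5·1·6·(−1) = −30 ≡ 9, so v_2 = 9^{−1} = 3 (mod 13).
  i = 3 (α = 7): (7−3)(7−8)(7−2)(7−9) = 4·(−1)·5·(−2) = 40 ≡ 1, so v_3 = 1^{−1} = 1 (mod 13).
  i = 4 (α = 2): (2−3)(2−8)(2−7)(2−9) = (−1)·(−6)·(−5)·(−7) = 210 ≡ 2, so v_4 = 2^{−1} = 7 (mod 13).
  i = 5 (α = 9): (9−3)(9−8)(9−7)(9−2) = 6·1·2·7 = 84 ≡ 6, so v_5 = 6^{−1} = 11 (mod 13).
  v = [4, 3, 1, 7, 11].
Step 2: syndromes of r = [2, 0, 3, 6, 10] (all sums mod 13).
  S_0 = Σ v_i r_i = 4·2 + 3·0 + 1·3 + 7·6 + 11·10 = 163 ≡ 7.
  S_1 = Σ v_i α_i r_i = 4·3·2 + 3·8·0 + 1·7·3 + 7·2·6 + 11·9·10 = 1119 ≡ 1.
  α_i^2 mod 13 = [9, 12, 10, 4, 3].
  S_2 = Σ v_i α_i^2 r_i = 4·9·2 + 3·12·0 + 1·10·3 + 7·4·6 + 11·3·10 = 600 ≡ 2.
  S = (7, 1, 2) ≠ 0, so r is not a codeword (an error is present).
Step 3: locate the error. For a single error e at position i, S_ℓ = v_i·e·α_i^ℓ, so α_err = S_1/S_0.
  S_0^{−1} = 7^{−1} = 2 (mod 13), so α_err = 1·2 = 2 ≡ 2 = α_4. Error position i = 4.
  Consistency check: S_2/S_1 = 2·1 = 2 ≡ 2 = α_err ✓ (single-error assumption holds).
Step 4: error magnitude e = S_0/v_4 = S_0·∏_{j≠4}(α_4 − α_j) = 7·2 = 14 ≡ 1 (mod 13).
Step 5: correct position 4: c_4 = r_4 − e = 6 − 1 ≡ 5 (mod 13). Hence c = [2, 0, 3, 5, 10].
  Check: interpolating c through the α_i gives m(x) = 11 + 10·x (degree < 2) with m(α_i) = c_i for every i, so c is indeed a codeword.


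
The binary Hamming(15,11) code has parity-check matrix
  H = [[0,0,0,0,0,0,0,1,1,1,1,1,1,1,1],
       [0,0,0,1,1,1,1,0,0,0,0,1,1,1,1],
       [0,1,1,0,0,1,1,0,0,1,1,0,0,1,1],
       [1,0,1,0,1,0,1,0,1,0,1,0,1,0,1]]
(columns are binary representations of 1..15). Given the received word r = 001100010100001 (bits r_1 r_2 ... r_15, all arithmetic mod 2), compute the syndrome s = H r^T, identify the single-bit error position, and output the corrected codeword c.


s = (1, 0, 1, 0)^T, error position = 10, corrected codeword c = 001100010000001

Compute s = H r^T mod 2 one row at a time:
  s_1 = 1 + 0 + 1 + 0 + 0 + 0 + 0 + 1 = 3 ≡ 1 (mod 2).
  s_2 = 1 + 0 + 0 + 0 + 0 + 0 + 0 + 1 = 2 ≡ 0 (mod 2).
  s_3 = 0 + 1 + 0 + 0 + 1 + 0 + 0 + 1 = 3 ≡ 1 (mod 2).
  s_4 = 0 + 1 + 0 + 0 + 0 + 0 + 0 + 1 = 2 ≡ 0 (mod 2).
s = (1, 0, 1, 0)^T — this equals column 10 of H (binary 1010), so error is at position 10.
Correct: flip bit 10 of r = 001100010100001 to get c = 001100010000001.


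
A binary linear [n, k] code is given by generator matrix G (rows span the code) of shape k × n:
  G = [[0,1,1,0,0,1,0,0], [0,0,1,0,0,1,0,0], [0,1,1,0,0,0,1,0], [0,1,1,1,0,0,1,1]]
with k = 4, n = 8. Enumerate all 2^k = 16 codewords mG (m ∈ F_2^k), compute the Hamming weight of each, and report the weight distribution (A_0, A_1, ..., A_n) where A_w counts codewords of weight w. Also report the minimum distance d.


Weight distribution: A_0 = 1, A_1 = 1, A_2 = 4, A_3 = 4, A_4 = 3, A_5 = 3. Minimum distance d = 1.

Enumerate all 2^4 = 16 messages m ∈ F_2^4.
For each, compute codeword c = mG in F_2^8, then tally its weight.
  m = 0000 → c = 00000000, weight = 0.
  m = 1000 → c = 01100100, weight = 3.
  m = 0100 → c = 00100100, weight = 2.
  m = 1100 → c = 01000000, weight = 1.
  m = 0010 → c = 01100010, weight = 3.
  m = 1010 → c = 00000110, weight = 2.
  m = 0110 → c = 01000110, weight = 3.
  m = 1110 → c = 00100010, weight = 2.
  m = 0001 → c = 01110011, weight = 5.
  m = 1001 → c = 00010111, weight = 4.
  m = 0101 → c = 01010111, weight = 5.
  m = 1101 → c = 00110011, weight = 4.
  m = 0011 → c = 00010001, weight = 2.
  m = 1011 → c = 01110101, weight = 5.
  m = 0111 → c = 00110101, weight = 4.
  m = 1111 → c = 01010001, weight = 3.
Tally weights:
  weight 0: 1 codewords.
  weight 1: 1 codewords.
  weight 2: 4 codewords.
  weight 3: 4 codewords.
  weight 4: 3 codewords.
  weight 5: 3 codewords.
Minimum distance d = smallest w > 0 with A_w > 0 = 1.
Sanity: Σ A_w = 16 = 2^4 = 16 ✓.


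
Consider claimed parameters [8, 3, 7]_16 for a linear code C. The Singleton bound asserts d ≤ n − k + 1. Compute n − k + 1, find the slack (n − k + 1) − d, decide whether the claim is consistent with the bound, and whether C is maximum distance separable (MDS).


Singleton RHS = n − k + 1 = 6, slack = -1, bound violated (no such code; not MDS).

Singleton bound: d ≤ n − k + 1.
Here n = 8, k = 3, so n − k + 1 = 6.
Given d = 7, check d ≤ 6: NO.
Slack = (n − k + 1) − d = -1.
The slack is negative: d = 7 exceeds n − k + 1 = 6 by 1, so the Singleton bound is violated and no linear [8, 3, 7]_16 code can exist. In particular it is not MDS (MDS requires d = n − k + 1 exactly).
Description: the claimed parameters are [8, 3, 7]_16; such a code would be impossible (violates the Singleton bound).


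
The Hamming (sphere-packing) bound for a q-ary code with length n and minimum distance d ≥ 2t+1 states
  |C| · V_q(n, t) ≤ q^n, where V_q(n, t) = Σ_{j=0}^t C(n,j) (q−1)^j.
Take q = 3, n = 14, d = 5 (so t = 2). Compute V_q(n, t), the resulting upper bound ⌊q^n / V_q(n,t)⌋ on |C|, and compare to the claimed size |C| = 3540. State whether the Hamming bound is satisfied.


V_q(n, t) = 393, q^n = 4782969, Hamming bound = 12170, |C| = 3540 ≤ bound (satisfied).

Step 1: Compute V_q(n, t) = Σ_{j=0}^2 C(n, j) (q−1)^j.
  j = 0: C(14,0)·(2)^0 = 1·1 = 1.
  j = 1: C(14,1)·(2)^1 = 14·2 = 28.
  j = 2: C(14,2)·(2)^2 = 91·4 = 364.
  V_q(n, t) = 1 + 28 + 364 = 393.
Step 2: q^n = 3^14 = 4782969.
Step 3: Hamming bound ⌊q^n / V_q(n,t)⌋ = ⌊4782969/393⌋ = 12170.
Step 4: Compare |C| = 3540 to 12170: satisfied.
The claimed |C| lies below the Hamming bound.


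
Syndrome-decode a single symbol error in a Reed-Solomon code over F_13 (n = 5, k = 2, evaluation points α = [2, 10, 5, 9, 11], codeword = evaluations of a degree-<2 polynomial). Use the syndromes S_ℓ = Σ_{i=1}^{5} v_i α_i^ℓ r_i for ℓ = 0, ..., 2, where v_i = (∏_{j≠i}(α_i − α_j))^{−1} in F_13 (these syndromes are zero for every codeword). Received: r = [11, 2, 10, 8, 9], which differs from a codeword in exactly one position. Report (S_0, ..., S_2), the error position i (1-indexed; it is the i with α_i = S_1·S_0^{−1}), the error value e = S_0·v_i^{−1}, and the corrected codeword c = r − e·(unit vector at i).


S = (1, 5, 12), error at position 3, error magnitude e = 4, c = [11, 2, 6, 8, 9].

Step 1: column multipliers v_i = (∏_{j≠i}(α_i − α_j))^{−1} mod 13.
  i = 1 (α = 2): (2−10)(2−5)(2−9)(2−11) = (−8)·(−3)·(−7)·(−9) = 1512 ≡ 4, so v_1 = 4^{−1} = 10 (mod 13).
  i = 2 (α = 10): (10−2)(10−5)(10−9)(10−11) = 8·5·1·(−1) = −40 ≡ 12, so v_2 = 12^{−1} = 12 (mod 13).
  i = 3 (α = 5): (5−2)(5−10)(5−9)(5−11) = 3·(−5)·(−4)·(−6) = −360 ≡ 4, so v_3 = 4^{−1} = 10 (mod 13).
  i = 4 (α = 9): (9−2)(9−10)(9−5)(9−11) = 7·(−1)·4·(−2) = 56 ≡ 4, so v_4 = 4^{−1} = 10 (mod 13).
  i = 5 (α = 11): (11−2)(11−10)(11−5)(11−9) = 9·1·6·2 = 108 ≡ 4, so v_5 = 4^{−1} = 10 (mod 13).
  v = [10, 12, 10, 10, 10].
Step 2: syndromes of r = [11, 2, 10, 8, 9] (all sums mod 13).
  S_0 = Σ v_i r_i = 10·11 + 12·2 + 10·10 + 10·8 + 10·9 = 404 ≡ 1.
  S_1 = Σ v_i α_i r_i = 10·2·11 + 12·10·2 + 10·5·10 + 10·9·8 + 10·11·9 = 2670 ≡ 5.
  α_i^2 mod 13 = [4, 9, 12, 3, 4].
  S_2 = Σ v_i α_i^2 r_i = 10·4·11 + 12·9·2 + 10·12·10 + 10·3·8 + 10·4·9 = 2456 ≡ 12.
  S = (1, 5, 12) ≠ 0, so r is not a codeword (an error is present).
Step 3: locate the error. For a single error e at position i, S_ℓ = v_i·e·α_i^ℓ, so α_err = S_1/S_0.
  S_0^{−1} = 1^{−1} = 1 (mod 13), so α_err = 5·1 = 5 ≡ 5 = α_3. Error position i = 3.
  Consistency check: S_2/S_1 = 12·8 = 96 ≡ 5 = α_err ✓ (single-error assumption holds).
Step 4: error magnitude e = S_0/v_3 = S_0·∏_{j≠3}(α_3 − α_j) = 1·4 = 4 ≡ 4 (mod 13).
Step 5: correct position 3: c_3 = r_3 − e = 10 − 4 ≡ 6 (mod 13). Hence c = [11, 2, 6, 8, 9].
  Check: interpolating c through the α_i gives m(x) = 10 + 7·x (degree < 2) with m(α_i) = c_i for every i, so c is indeed a codeword.


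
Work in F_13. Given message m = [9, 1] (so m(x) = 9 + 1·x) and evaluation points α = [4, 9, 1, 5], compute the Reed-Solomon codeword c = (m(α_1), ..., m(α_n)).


c = [0, 5, 10, 1]

Message polynomial: m(x) = 9 + 1·x (mod 13).
For each evaluation point α_i, compute m(α_i) mod 13:
  α_1 = 4: Horner steps 1 → 0, so m(4) = 0.
  α_2 = 9: Horner steps 1 → 5, so m(9) = 5.
  α_3 = 1: Horner steps 1 → 10, so m(1) = 10.
  α_4 = 5: Horner steps 1 → 1, so m(5) = 1.
Codeword c = [0, 5, 10, 1] ∈ F_13^4.


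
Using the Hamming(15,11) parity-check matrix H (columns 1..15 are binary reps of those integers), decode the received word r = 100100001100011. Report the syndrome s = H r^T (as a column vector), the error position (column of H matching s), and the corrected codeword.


s = (0, 1, 1, 1)^T, error position = 7, corrected codeword c = 100100101100011

Compute s = H r^T mod 2 one row at a time:
  s_1 = 0 + 1 + 1 + 0 + 0 + 0 + 1 + 1 = 4 ≡ 0 (mod 2).
  s_2 = 1 + 0 + 0 + 0 + 0 + 0 + 1 + 1 = 3 ≡ 1 (mod 2).
  s_3 = 0 + 0 + 0 + 0 + 1 + 0 + 1 + 1 = 3 ≡ 1 (mod 2).
  s_4 = 1 + 0 + 0 + 0 + 1 + 0 + 0 + 1 = 3 ≡ 1 (mod 2).
s = (0, 1, 1, 1)^T — this equals column 7 of H (binary 0111), so error is at position 7.
Correct: flip bit 7 of r = 100100001100011 to get c = 100100101100011.


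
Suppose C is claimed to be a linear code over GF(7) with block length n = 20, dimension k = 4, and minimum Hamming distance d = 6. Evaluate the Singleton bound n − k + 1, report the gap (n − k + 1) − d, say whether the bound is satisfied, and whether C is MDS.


Singleton RHS = n − k + 1 = 17, slack = 11, bound satisfied, not MDS.

Singleton bound: d ≤ n − k + 1.
Here n = 20, k = 4, so n − k + 1 = 17.
Given d = 6, check d ≤ 17: YES.
Slack = (n − k + 1) − d = 11.
The code is NOT MDS (slack = 11 > 0).
Description: the claimed parameters are [20, 4, 6]_7; such a code would be non-MDS.


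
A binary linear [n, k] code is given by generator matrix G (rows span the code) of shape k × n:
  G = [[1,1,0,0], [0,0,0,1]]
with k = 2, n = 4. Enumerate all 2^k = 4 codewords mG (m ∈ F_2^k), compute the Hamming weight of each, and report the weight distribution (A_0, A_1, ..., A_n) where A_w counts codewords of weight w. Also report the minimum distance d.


Weight distribution: A_0 = 1, A_1 = 1, A_2 = 1, A_3 = 1. Minimum distance d = 1.

Enumerate all 2^2 = 4 messages m ∈ F_2^2.
For each, compute codeword c = mG in F_2^4, then tally its weight.
  m = 00 → c = 0000, weight = 0.
  m = 10 → c = 1100, weight = 2.
  m = 01 → c = 0001, weight = 1.
  m = 11 → c = 1101, weight = 3.
Tally weights:
  weight 0: 1 codewords.
  weight 1: 1 codewords.
  weight 2: 1 codewords.
  weight 3: 1 codewords.
Minimum distance d = smallest w > 0 with A_w > 0 = 1.
Sanity: Σ A_w = 4 = 2^2 = 4 ✓.


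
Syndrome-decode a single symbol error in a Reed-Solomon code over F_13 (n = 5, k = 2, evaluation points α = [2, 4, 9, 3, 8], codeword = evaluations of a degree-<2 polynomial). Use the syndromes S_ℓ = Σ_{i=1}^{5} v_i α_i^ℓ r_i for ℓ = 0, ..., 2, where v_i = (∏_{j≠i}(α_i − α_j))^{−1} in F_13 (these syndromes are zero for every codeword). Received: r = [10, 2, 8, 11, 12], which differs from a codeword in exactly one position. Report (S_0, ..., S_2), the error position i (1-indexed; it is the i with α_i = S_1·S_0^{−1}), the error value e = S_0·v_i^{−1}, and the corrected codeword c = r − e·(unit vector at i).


S = (2, 6, 5), error at position 4, error magnitude e = 5, c = [10, 2, 8, 6, 12].

Step 1: column multipliers v_i = (∏_{j≠i}(α_i − α_j))^{−1} mod 13.
  i = 1 (α = 2): (2−4)(2−9)(2−3)(2−8) = (−2)·(−7)·(−1)·(−6) = 84 ≡ 6, so v_1 = 6^{−1} = 11 (mod 13).
  i = 2 (α = 4): (4−2)(4−9)(4−3)(4−8) = 2·(−5)·1·(−4) = 40 ≡ 1, so v_2 = 1^{−1} = 1 (mod 13).
  i = 3 (α = 9): (9−2)(9−4)(9−3)(9−8) = 7·5·6·1 = 210 ≡ 2, so v_3 = 2^{−1} = 7 (mod 13).
  i = 4 (α = 3): (3−2)(3−4)(3−9)(3−8) = 1·(−1)·(−6)·(−5) = −30 ≡ 9, so v_4 = 9^{−1} = 3 (mod 13).
  i = 5 (α = 8): (8−2)(8−4)(8−9)(8−3) = 6·4·(−1)·5 = −120 ≡ 10, so v_5 = 10^{−1} = 4 (mod 13).
  v = [11, 1, 7, 3, 4].
Step 2: syndromes of r = [10, 2, 8, 11, 12] (all sums mod 13).
  S_0 = Σ v_i r_i = 11·10 + 1·2 + 7·8 + 3·11 + 4·12 = 249 ≡ 2.
  S_1 = Σ v_i α_i r_i = 11·2·10 + 1·4·2 + 7·9·8 + 3·3·11 + 4·8·12 = 1215 ≡ 6.
  α_i^2 mod 13 = [4, 3, 3, 9, 12].
  S_2 = Σ v_i α_i^2 r_i = 11·4·10 + 1·3·2 + 7·3·8 + 3·9·11 + 4·12·12 = 1487 ≡ 5.
  S = (2, 6, 5) ≠ 0, so r is not a codeword (an error is present).
Step 3: locate the error. For a single error e at position i, S_ℓ = v_i·e·α_i^ℓ, so α_err = S_1/S_0.
  S_0^{−1} = 2^{−1} = 7 (mod 13), so α_err = 6·7 = 42 ≡ 3 = α_4. Error position i = 4.
  Consistency check: S_2/S_1 = 5·11 = 55 ≡ 3 = α_err ✓ (single-error assumption holds).
Step 4: error magnitude e = S_0/v_4 = S_0·∏_{j≠4}(α_4 − α_j) = 2·9 = 18 ≡ 5 (mod 13).
Step 5: correct position 4: c_4 = r_4 − e = 11 − 5 ≡ 6 (mod 13). Hence c = [10, 2, 8, 6, 12].
  Check: interpolating c through the α_i gives m(x) = 5 + 9·x (degree < 2) with m(α_i) = c_i for every i, so c is indeed a codeword.


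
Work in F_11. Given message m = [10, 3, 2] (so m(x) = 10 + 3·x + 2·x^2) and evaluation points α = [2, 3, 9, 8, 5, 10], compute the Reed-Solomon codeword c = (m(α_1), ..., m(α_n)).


c = [2, 4, 1, 8, 9, 9]

Message polynomial: m(x) = 10 + 3·x + 2·x^2 (mod 11).
For each evaluation point α_i, compute m(α_i) mod 11:
  α_1 = 2: Horner steps 2 → 7 → 2, so m(2) = 2.
  α_2 = 3: Horner steps 2 → 9 → 4, so m(3) = 4.
  α_3 = 9: Horner steps 2 → 10 → 1, so m(9) = 1.
  α_4 = 8: Horner steps 2 → 8 → 8, so m(8) = 8.
  α_5 = 5: Horner steps 2 → 2 → 9, so m(5) = 9.
  α_6 = 10: Horner steps 2 → 1 → 9, so m(10) = 9.
Codeword c = [2, 4, 1, 8, 9, 9] ∈ F_11^6.


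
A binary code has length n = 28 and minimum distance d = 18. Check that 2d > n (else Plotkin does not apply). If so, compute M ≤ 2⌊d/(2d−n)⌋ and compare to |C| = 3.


Plotkin bound M ≤ 4; given |C| = 3 ≤ bound (satisfied).

Check applicability: 2d = 36, n = 28.
2d − n = 8 > 0, so Plotkin applies.
Compute d/(2d−n) = 18/8 ≈ 2.2500.
⌊d/(2d−n)⌋ = 2.
Plotkin bound: M ≤ 2·2 = 4.
Given |C| = 3, check: satisfied.
This |C| is below the Plotkin bound.


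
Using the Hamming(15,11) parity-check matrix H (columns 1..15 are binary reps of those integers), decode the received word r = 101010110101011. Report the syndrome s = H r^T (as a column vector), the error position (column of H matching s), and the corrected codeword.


s = (1, 1, 1, 1)^T, error position = 15, corrected codeword c = 101010110101010

Compute s = H r^T mod 2 one row at a time:
  s_1 = 1 + 0 + 1 + 0 + 1 + 0 + 1 + 1 = 5 ≡ 1 (mod 2).
  s_2 = 0 + 1 + 0 + 1 + 1 + 0 + 1 + 1 = 5 ≡ 1 (mod 2).
  s_3 = 0 + 1 + 0 + 1 + 1 + 0 + 1 + 1 = 5 ≡ 1 (mod 2).
  s_4 = 1 + 1 + 1 + 1 + 0 + 0 + 0 + 1 = 5 ≡ 1 (mod 2).
s = (1, 1, 1, 1)^T — this equals column 15 of H (binary 1111), so error is at position 15.
Correct: flip bit 15 of r = 101010110101011 to get c = 101010110101010.


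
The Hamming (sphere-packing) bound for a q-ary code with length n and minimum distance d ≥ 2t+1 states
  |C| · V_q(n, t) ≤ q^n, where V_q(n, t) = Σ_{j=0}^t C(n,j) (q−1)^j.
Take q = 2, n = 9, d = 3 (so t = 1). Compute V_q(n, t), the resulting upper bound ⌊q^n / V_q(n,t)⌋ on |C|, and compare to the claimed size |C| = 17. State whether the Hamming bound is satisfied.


V_q(n, t) = 10, q^n = 512, Hamming bound = 51, |C| = 17 ≤ bound (satisfied).

Step 1: Compute V_q(n, t) = Σ_{j=0}^1 C(n, j) (q−1)^j.
  j = 0: C(9,0)·(1)^0 = 1·1 = 1.
  j = 1: C(9,1)·(1)^1 = 9·1 = 9.
  V_q(n, t) = 1 + 9 = 10.
Step 2: q^n = 2^9 = 512.
Step 3: Hamming bound ⌊q^n / V_q(n,t)⌋ = ⌊512/10⌋ = 51.
Step 4: Compare |C| = 17 to 51: satisfied.
The claimed |C| lies below the Hamming bound.


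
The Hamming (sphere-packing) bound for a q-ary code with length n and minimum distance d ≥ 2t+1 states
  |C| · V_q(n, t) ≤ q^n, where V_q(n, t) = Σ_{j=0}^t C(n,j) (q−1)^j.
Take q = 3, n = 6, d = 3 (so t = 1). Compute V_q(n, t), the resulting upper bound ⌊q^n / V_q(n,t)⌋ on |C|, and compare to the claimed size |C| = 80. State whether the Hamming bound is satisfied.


V_q(n, t) = 13, q^n = 729, Hamming bound = 56, |C| = 80 > bound (violated).

Step 1: Compute V_q(n, t) = Σ_{j=0}^1 C(n, j) (q−1)^j.
  j = 0: C(6,0)·(2)^0 = 1·1 = 1.
  j = 1: C(6,1)·(2)^1 = 6·2 = 12.
  V_q(n, t) = 1 + 12 = 13.
Step 2: q^n = 3^6 = 729.
Step 3: Hamming bound ⌊q^n / V_q(n,t)⌋ = ⌊729/13⌋ = 56.
Step 4: Compare |C| = 80 to 56: violated.
The claimed |C| lies above the Hamming bound, so no 3-ary code of length 6 with d ≥ 3 can have 80 codewords.


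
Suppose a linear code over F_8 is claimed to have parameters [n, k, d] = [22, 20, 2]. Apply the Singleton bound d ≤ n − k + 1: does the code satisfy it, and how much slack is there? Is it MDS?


Singleton RHS = n − k + 1 = 3, slack = 1, bound satisfied, not MDS.

Singleton bound: d ≤ n − k + 1.
Here n = 22, k = 20, so n − k + 1 = 3.
Given d = 2, check d ≤ 3: YES.
Slack = (n − k + 1) − d = 1.
The code is NOT MDS (slack = 1 > 0).
Description: the claimed parameters are [22, 20, 2]_8; such a code would be non-MDS.


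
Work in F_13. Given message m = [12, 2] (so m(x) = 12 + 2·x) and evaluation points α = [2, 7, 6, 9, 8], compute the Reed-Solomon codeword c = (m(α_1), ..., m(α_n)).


c = [3, 0, 11, 4, 2]

Message polynomial: m(x) = 12 + 2·x (mod 13).
For each evaluation point α_i, compute m(α_i) mod 13:
  α_1 = 2: Horner steps 2 → 3, so m(2) = 3.
  α_2 = 7: Horner steps 2 → 0, so m(7) = 0.
  α_3 = 6: Horner steps 2 → 11, so m(6) = 11.
  α_4 = 9: Horner steps 2 → 4, so m(9) = 4.
  α_5 = 8: Horner steps 2 → 2, so m(8) = 2.
Codeword c = [3, 0, 11, 4, 2] ∈ F_13^5.


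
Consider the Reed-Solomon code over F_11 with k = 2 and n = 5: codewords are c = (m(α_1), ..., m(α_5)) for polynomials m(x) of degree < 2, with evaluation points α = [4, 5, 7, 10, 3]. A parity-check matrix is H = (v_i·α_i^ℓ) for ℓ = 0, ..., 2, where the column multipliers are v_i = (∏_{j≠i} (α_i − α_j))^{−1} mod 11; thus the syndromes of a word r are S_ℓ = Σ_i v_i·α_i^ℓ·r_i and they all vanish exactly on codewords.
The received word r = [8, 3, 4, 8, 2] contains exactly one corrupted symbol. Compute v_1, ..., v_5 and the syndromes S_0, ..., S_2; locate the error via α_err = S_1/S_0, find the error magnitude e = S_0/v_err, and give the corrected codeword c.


S = (10, 1, 10), error at position 4, error magnitude e = 8, c = [8, 3, 4, 0, 2].

Step 1: column multipliers v_i = (∏_{j≠i}(α_i − α_j))^{−1} mod 11.
  i = 1 (α = 4): (4−5)(4−7)(4−10)(4−3) = (−1)·(−3)·(−6)·1 = −18 ≡ 4, so v_1 = 4^{−1} = 3 (mod 11).
  i = 2 (α = 5): (5−4)(5−7)(5−10)(5−3) = 1·(−2)·(−5)·2 = 20 ≡ 9, so v_2 = 9^{−1} = 5 (mod 11).
  i = 3 (α = 7): (7−4)(7−5)(7−10)(7−3) = 3·2·(−3)·4 = −72 ≡ 5, so v_3 = 5^{−1} = 9 (mod 11).
  i = 4 (α = 10): (10−4)(10−5)(10−7)(10−3) = 6·5·3·7 = 630 ≡ 3, so v_4 = 3^{−1} = 4 (mod 11).
  i = 5 (α = 3): (3−4)(3−5)(3−7)(3−10) = (−1)·(−2)·(−4)·(−7) = 56 ≡ 1, so v_5 = 1^{−1} = 1 (mod 11).
  v = [3, 5, 9, 4, 1].
Step 2: syndromes of r = [8, 3, 4, 8, 2] (all sums mod 11).
  S_0 = Σ v_i r_i = 3·8 + 5·3 + 9·4 + 4·8 + 1·2 = 109 ≡ 10.
  S_1 = Σ v_i α_i r_i = 3·4·8 + 5·5·3 + 9·7·4 + 4·10·8 + 1·3·2 = 749 ≡ 1.
  α_i^2 mod 11 = [5, 3, 5, 1, 9].
  S_2 = Σ v_i α_i^2 r_i = 3·5·8 + 5·3·3 + 9·5·4 + 4·1·8 + 1·9·2 = 395 ≡ 10.
  S = (10, 1, 10) ≠ 0, so r is not a codeword (an error is present).
Step 3: locate the error. For a single error e at position i, S_ℓ = v_i·e·α_i^ℓ, so α_err = S_1/S_0.
  S_0^{−1} = 10^{−1} = 10 (mod 11), so α_err = 1·10 = 10 ≡ 10 = α_4. Error position i = 4.
  Consistency check: S_2/S_1 = 10·1 = 10 ≡ 10 = α_err ✓ (single-error assumption holds).
Step 4: error magnitude e = S_0/v_4 = S_0·∏_{j≠4}(α_4 − α_j) = 10·3 = 30 ≡ 8 (mod 11).
Step 5: correct position 4: c_4 = r_4 − e = 8 − 8 ≡ 0 (mod 11). Hence c = [8, 3, 4, 0, 2].
  Check: interpolating c through the α_i gives m(x) = 6 + 6·x (degree < 2) with m(α_i) = c_i for every i, so c is indeed a codeword.


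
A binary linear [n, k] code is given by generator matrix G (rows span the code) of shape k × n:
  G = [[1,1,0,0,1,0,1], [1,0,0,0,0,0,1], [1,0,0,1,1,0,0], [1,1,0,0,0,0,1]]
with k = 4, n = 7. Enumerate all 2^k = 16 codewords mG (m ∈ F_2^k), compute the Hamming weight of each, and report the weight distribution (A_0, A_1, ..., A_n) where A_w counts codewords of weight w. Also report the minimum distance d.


Weight distribution: A_0 = 1, A_1 = 2, A_2 = 4, A_3 = 6, A_4 = 3. Minimum distance d = 1.

Enumerate all 2^4 = 16 messages m ∈ F_2^4.
For each, compute codeword c = mG in F_2^7, then tally its weight.
  m = 0000 → c = 0000000, weight = 0.
  m = 1000 → c = 1100101, weight = 4.
  m = 0100 → c = 1000001, weight = 2.
  m = 1100 → c = 0100100, weight = 2.
  m = 0010 → c = 1001100, weight = 3.
  m = 1010 → c = 0101001, weight = 3.
  m = 0110 → c = 0001101, weight = 3.
  m = 1110 → c = 1101000, weight = 3.
  m = 0001 → c = 1100001, weight = 3.
  m = 1001 → c = 0000100, weight = 1.
  m = 0101 → c = 0100000, weight = 1.
  m = 1101 → c = 1000101, weight = 3.
  m = 0011 → c = 0101101, weight = 4.
  m = 1011 → c = 1001000, weight = 2.
  m = 0111 → c = 1101100, weight = 4.
  m = 1111 → c = 0001001, weight = 2.
Tally weights:
  weight 0: 1 codewords.
  weight 1: 2 codewords.
  weight 2: 4 codewords.
  weight 3: 6 codewords.
  weight 4: 3 codewords.
Minimum distance d = smallest w > 0 with A_w > 0 = 1.
Sanity: Σ A_w = 16 = 2^4 = 16 ✓.


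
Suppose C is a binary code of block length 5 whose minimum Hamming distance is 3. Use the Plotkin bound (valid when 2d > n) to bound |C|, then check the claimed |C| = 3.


Plotkin bound M ≤ 6; given |C| = 3 ≤ bound (satisfied).

Check applicability: 2d = 6, n = 5.
2d − n = 1 > 0, so Plotkin applies.
Compute d/(2d−n) = 3/1 ≈ 3.0000.
⌊d/(2d−n)⌋ = 3.
Plotkin bound: M ≤ 2·3 = 6.
Given |C| = 3, check: satisfied.
This |C| is below the Plotkin bound.


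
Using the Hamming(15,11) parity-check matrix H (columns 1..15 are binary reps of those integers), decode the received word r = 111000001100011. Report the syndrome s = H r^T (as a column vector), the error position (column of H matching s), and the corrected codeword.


s = (0, 0, 1, 0)^T, error position = 2, corrected codeword c = 101000001100011

Compute s = H r^T mod 2 one row at a time:
  s_1 = 0 + 1 + 1 + 0 + 0 + 0 + 1 + 1 = 4 ≡ 0 (mod 2).
  s_2 = 0 + 0 + 0 + 0 + 0 + 0 + 1 + 1 = 2 ≡ 0 (mod 2).
  s_3 = 1 + 1 + 0 + 0 + 1 + 0 + 1 + 1 = 5 ≡ 1 (mod 2).
  s_4 = 1 + 1 + 0 + 0 + 1 + 0 + 0 + 1 = 4 ≡ 0 (mod 2).
s = (0, 0, 1, 0)^T — this equals column 2 of H (binary 0010), so error is at position 2.
Correct: flip bit 2 of r = 111000001100011 to get c = 101000001100011.


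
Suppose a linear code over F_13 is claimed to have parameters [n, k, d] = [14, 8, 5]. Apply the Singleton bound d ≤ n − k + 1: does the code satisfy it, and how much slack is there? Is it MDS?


Singleton RHS = n − k + 1 = 7, slack = 2, bound satisfied, not MDS.

Singleton bound: d ≤ n − k + 1.
Here n = 14, k = 8, so n − k + 1 = 7.
Given d = 5, check d ≤ 7: YES.
Slack = (n − k + 1) − d = 2.
The code is NOT MDS (slack = 2 > 0).
Description: the claimed parameters are [14, 8, 5]_13; such a code would be non-MDS.


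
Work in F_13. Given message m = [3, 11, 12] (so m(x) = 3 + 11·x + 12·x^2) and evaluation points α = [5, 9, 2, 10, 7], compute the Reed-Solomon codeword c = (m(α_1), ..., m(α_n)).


c = [7, 8, 8, 0, 5]

Message polynomial: m(x) = 3 + 11·x + 12·x^2 (mod 13).
For each evaluation point α_i, compute m(α_i) mod 13:
  α_1 = 5: Horner steps 12 → 6 → 7, so m(5) = 7.
  α_2 = 9: Horner steps 12 → 2 → 8, so m(9) = 8.
  α_3 = 2: Horner steps 12 → 9 → 8, so m(2) = 8.
  α_4 = 10: Horner steps 12 → 1 → 0, so m(10) = 0.
  α_5 = 7: Horner steps 12 → 4 → 5, so m(7) = 5.
Codeword c = [7, 8, 8, 0, 5] ∈ F_13^5.


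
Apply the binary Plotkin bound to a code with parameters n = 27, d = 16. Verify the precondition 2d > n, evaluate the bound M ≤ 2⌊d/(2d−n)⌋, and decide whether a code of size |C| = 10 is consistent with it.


Plotkin bound M ≤ 6; given |C| = 10 > bound (violated).

Check applicability: 2d = 32, n = 27.
2d − n = 5 > 0, so Plotkin applies.
Compute d/(2d−n) = 16/5 ≈ 3.2000.
⌊d/(2d−n)⌋ = 3.
Plotkin bound: M ≤ 2·3 = 6.
Given |C| = 10, check: VIOLATED.
This |C| is above the Plotkin bound, so no binary code with n = 27, d = 16 and 10 codewords exists.


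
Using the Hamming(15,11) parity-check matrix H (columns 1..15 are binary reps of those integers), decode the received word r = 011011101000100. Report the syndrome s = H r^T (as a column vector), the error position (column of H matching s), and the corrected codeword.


s = (0, 0, 0, 1)^T, error position = 1, corrected codeword c = 111011101000100

Compute s = H r^T mod 2 one row at a time:
  s_1 = 0 + 1 + 0 + 0 + 0 + 1 + 0 + 0 = 2 ≡ 0 (mod 2).
  s_2 = 0 + 1 + 1 + 1 + 0 + 1 + 0 + 0 = 4 ≡ 0 (mod 2).
  s_3 = 1 + 1 + 1 + 1 + 0 + 0 + 0 + 0 = 4 ≡ 0 (mod 2).
  s_4 = 0 + 1 + 1 + 1 + 1 + 0 + 1 + 0 = 5 ≡ 1 (mod 2).
s = (0, 0, 0, 1)^T — this equals column 1 of H (binary 0001), so error is at position 1.
Correct: flip bit 1 of r = 011011101000100 to get c = 111011101000100.


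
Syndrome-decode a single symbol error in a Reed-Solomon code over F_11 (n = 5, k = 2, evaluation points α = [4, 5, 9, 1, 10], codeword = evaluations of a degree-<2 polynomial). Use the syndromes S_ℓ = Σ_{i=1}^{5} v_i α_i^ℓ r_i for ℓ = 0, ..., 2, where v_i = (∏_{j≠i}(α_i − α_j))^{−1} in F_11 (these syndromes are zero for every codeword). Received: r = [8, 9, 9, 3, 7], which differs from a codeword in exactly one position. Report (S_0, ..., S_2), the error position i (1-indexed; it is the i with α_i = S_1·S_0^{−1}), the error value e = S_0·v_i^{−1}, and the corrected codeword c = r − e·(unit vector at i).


S = (1, 5, 3), error at position 2, error magnitude e = 3, c = [8, 6, 9, 3, 7].

Step 1: column multipliers v_i = (∏_{j≠i}(α_i − α_j))^{−1} mod 11.
  i = 1 (α = 4): (4−5)(4−9)(4−1)(4−10) = (−1)·(−5)·3·(−6) = −90 ≡ 9, so v_1 = 9^{−1} = 5 (mod 11).
  i = 2 (α = 5): (5−4)(5−9)(5−1)(5−10) = 1·(−4)·4·(−5) = 80 ≡ 3, so v_2 = 3^{−1} = 4 (mod 11).
  i = 3 (α = 9): (9−4)(9−5)(9−1)(9−10) = 5·4·8·(−1) = −160 ≡ 5, so v_3 = 5^{−1} = 9 (mod 11).
  i = 4 (α = 1): (1−4)(1−5)(1−9)(1−10) = (−3)·(−4)·(−8)·(−9) = 864 ≡ 6, so v_4 = 6^{−1} = 2 (mod 11).
  i = 5 (α = 10): (10−4)(10−5)(10−9)(10−1) = 6·5·1·9 = 270 ≡ 6, so v_5 = 6^{−1} = 2 (mod 11).
  v = [5, 4, 9, 2, 2].
Step 2: syndromes of r = [8, 9, 9, 3, 7] (all sums mod 11).
  S_0 = Σ v_i r_i = 5·8 + 4·9 + 9·9 + 2·3 + 2·7 = 177 ≡ 1.
  S_1 = Σ v_i α_i r_i = 5·4·8 + 4·5·9 + 9·9·9 + 2·1·3 + 2·10·7 = 1215 ≡ 5.
  α_i^2 mod 11 = [5, 3, 4, 1, 1].
  S_2 = Σ v_i α_i^2 r_i = 5·5·8 + 4·3·9 + 9·4·9 + 2·1·3 + 2·1·7 = 652 ≡ 3.
  S = (1, 5, 3) ≠ 0, so r is not a codeword (an error is present).
Step 3: locate the error. For a single error e at position i, S_ℓ = v_i·e·α_i^ℓ, so α_err = S_1/S_0.
  S_0^{−1} = 1^{−1} = 1 (mod 11), so α_err = 5·1 = 5 ≡ 5 = α_2. Error position i = 2.
  Consistency check: S_2/S_1 = 3·9 = 27 ≡ 5 = α_err ✓ (single-error assumption holds).
Step 4: error magnitude e = S_0/v_2 = S_0·∏_{j≠2}(α_2 − α_j) = 1·3 = 3 ≡ 3 (mod 11).
Step 5: correct position 2: c_2 = r_2 − e = 9 − 3 ≡ 6 (mod 11). Hence c = [8, 6, 9, 3, 7].
  Check: interpolating c through the α_i gives m(x) = 5 + 9·x (degree < 2) with m(α_i) = c_i for every i, so c is indeed a codeword.
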